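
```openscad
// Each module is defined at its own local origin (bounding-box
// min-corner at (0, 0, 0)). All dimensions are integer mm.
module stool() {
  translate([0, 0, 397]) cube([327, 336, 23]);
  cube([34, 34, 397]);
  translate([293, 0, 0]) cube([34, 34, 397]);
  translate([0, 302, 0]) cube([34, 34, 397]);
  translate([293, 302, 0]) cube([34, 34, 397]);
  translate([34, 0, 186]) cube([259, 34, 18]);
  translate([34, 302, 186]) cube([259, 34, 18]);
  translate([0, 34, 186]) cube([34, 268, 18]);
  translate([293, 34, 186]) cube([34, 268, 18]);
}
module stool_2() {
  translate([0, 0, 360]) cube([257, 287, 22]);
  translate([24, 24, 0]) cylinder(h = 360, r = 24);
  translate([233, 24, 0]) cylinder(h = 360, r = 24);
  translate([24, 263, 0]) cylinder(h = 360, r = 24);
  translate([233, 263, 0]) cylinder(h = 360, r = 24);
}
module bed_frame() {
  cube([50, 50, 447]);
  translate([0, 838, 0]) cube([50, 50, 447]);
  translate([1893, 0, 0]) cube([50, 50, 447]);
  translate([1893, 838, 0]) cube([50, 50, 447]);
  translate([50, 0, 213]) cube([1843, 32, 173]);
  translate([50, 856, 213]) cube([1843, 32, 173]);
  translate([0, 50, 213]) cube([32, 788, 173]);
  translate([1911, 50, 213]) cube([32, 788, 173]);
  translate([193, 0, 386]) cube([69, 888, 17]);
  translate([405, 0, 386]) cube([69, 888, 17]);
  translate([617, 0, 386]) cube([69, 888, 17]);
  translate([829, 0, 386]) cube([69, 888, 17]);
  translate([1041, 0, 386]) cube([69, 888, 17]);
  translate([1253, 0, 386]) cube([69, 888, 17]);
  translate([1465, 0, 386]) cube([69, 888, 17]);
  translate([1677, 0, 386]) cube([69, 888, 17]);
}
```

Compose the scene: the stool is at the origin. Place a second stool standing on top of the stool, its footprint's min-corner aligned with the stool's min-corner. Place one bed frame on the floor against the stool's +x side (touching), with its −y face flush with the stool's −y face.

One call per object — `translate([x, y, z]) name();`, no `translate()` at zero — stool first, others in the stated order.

stool();
translate([0, 0, 420]) stool_2();
translate([327, 0, 0]) bed_frame();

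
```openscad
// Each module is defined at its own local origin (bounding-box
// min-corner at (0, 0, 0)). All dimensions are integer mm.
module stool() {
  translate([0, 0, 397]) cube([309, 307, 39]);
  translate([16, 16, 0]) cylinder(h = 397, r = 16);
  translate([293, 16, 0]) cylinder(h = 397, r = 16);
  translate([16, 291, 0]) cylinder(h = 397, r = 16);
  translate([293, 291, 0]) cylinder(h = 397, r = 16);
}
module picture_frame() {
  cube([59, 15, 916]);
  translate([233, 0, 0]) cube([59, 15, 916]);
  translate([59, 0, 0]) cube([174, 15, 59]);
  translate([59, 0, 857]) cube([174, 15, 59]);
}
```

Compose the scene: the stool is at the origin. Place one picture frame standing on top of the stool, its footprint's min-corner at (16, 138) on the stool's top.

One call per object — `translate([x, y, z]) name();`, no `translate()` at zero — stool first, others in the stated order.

stool();
translate([16, 138, 436]) picture_frame();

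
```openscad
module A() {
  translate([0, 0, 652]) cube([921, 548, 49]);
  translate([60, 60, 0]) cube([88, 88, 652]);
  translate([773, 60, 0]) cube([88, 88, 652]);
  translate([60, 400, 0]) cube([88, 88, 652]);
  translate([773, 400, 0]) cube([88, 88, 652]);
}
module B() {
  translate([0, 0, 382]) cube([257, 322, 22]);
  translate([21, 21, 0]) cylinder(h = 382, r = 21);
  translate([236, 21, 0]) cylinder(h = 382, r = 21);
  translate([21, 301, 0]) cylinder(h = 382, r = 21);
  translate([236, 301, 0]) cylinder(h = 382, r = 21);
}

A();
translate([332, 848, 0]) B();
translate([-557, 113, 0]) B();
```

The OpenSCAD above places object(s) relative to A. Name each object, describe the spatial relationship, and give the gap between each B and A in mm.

A is a table. B is a stool. Two stools sit around the table at the +y, −x sides. The gap between each stool and the table is 300 mm.

Each stool's nearest face is 300 mm from the table's bounding box.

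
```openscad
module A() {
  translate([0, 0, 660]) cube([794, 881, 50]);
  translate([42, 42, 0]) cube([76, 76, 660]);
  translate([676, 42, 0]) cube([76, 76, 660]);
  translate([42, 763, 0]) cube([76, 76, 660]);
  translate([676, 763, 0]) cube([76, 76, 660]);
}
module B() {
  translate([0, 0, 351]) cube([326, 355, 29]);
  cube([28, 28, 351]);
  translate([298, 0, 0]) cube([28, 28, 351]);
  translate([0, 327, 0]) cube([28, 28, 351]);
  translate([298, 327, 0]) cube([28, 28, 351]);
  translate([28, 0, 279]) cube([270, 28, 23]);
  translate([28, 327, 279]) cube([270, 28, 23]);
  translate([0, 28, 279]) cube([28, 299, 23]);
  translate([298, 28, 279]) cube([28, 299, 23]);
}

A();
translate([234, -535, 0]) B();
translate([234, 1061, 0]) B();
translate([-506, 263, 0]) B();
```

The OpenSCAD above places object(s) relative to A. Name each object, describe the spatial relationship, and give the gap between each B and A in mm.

Each stool's nearest face is 180 mm from the table's bounding box.

A is a table. B is a stool. Three stools sit around the table at the −y, +y, −x sides. The gap between each stool and the table is 180 mm.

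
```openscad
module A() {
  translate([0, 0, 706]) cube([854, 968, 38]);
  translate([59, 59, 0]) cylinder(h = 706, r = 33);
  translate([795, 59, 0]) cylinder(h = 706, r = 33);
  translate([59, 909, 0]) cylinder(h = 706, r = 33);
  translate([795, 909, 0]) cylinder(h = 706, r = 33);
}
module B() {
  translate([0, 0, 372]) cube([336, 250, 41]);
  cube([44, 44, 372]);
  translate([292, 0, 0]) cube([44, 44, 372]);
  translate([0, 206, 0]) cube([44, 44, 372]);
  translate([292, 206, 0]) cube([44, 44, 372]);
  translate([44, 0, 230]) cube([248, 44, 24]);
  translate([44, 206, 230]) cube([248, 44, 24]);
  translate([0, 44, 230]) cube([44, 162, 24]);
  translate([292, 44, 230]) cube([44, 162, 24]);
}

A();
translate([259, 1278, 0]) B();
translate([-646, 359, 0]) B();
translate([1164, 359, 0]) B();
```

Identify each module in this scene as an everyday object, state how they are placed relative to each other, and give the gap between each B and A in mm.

A is a table. B is a stool. Three stools sit around the table at the +y, −x, +x sides. The gap between each stool and the table is 310 mm.

Each stool's nearest face is 310 mm from the table's bounding box.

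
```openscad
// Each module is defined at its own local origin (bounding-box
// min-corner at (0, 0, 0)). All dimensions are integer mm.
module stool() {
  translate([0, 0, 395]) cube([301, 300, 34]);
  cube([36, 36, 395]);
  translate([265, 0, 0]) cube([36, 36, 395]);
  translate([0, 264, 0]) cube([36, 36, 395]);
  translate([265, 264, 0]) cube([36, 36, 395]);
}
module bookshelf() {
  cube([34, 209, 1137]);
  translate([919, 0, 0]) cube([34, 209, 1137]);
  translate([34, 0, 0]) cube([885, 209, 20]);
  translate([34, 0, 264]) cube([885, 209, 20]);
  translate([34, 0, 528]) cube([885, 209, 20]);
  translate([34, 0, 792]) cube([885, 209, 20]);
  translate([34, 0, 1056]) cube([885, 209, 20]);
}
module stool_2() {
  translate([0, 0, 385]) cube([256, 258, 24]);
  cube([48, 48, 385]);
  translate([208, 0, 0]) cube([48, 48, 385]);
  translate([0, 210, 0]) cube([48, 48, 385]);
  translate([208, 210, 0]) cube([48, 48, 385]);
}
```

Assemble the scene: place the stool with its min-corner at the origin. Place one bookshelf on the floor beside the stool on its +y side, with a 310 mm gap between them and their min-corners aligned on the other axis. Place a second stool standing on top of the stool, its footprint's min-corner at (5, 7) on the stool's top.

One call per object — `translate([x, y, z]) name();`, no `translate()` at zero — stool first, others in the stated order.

stool();
translate([0, 610, 0]) bookshelf();
translate([5, 7, 429]) stool_2();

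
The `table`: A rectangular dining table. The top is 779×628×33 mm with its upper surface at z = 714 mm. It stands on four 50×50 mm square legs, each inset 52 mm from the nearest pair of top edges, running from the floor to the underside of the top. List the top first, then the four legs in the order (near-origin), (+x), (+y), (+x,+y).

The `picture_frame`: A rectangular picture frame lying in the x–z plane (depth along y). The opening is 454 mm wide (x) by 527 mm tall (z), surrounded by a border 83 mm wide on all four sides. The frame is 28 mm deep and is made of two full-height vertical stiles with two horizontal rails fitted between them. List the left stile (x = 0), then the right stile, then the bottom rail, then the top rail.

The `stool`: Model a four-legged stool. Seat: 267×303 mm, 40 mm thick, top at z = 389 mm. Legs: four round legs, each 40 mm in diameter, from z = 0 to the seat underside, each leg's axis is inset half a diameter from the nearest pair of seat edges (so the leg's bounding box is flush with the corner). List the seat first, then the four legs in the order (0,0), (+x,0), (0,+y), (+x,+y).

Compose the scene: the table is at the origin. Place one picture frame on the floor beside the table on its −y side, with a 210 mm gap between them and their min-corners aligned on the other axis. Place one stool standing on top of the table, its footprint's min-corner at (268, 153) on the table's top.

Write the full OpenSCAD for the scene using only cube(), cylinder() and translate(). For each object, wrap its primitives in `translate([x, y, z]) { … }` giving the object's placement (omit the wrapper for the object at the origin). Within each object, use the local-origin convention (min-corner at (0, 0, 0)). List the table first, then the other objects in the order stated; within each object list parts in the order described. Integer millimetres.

translate([0, 0, 681]) cube([779, 628, 33]);
translate([52, 52, 0]) cube([50, 50, 681]);
translate([677, 52, 0]) cube([50, 50, 681]);
translate([52, 526, 0]) cube([50, 50, 681]);
translate([677, 526, 0]) cube([50, 50, 681]);
translate([0, -238, 0]) {
  cube([83, 28, 693]);
  translate([537, 0, 0]) cube([83, 28, 693]);
  translate([83, 0, 0]) cube([454, 28, 83]);
  translate([83, 0, 610]) cube([454, 28, 83]);
}
translate([268, 153, 714]) {
  translate([0, 0, 349]) cube([267, 303, 40]);
  translate([20, 20, 0]) cylinder(h = 349, r = 20);
  translate([247, 20, 0]) cylinder(h = 349, r = 20);
  translate([20, 283, 0]) cylinder(h = 349, r = 20);
  translate([247, 283, 0]) cylinder(h = 349, r = 20);
}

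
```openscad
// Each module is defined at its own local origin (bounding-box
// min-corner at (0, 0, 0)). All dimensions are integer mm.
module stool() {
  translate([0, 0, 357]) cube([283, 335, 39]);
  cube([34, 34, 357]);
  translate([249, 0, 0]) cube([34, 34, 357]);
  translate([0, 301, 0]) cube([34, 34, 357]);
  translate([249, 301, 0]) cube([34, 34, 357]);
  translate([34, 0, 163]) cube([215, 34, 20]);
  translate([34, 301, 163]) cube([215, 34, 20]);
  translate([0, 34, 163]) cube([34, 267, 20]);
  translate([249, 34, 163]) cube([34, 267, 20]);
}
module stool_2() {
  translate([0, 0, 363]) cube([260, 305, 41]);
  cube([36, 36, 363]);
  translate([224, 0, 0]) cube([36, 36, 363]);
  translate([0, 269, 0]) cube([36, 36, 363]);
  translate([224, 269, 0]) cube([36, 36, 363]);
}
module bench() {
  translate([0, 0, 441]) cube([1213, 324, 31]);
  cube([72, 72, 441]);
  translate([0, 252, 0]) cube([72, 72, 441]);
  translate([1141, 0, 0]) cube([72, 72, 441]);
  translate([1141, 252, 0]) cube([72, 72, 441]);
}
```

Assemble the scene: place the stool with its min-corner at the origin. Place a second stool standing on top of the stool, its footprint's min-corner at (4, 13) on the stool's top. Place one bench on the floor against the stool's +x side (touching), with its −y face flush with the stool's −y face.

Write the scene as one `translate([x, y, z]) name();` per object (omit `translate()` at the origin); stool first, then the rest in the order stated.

stool();
translate([4, 13, 396]) stool_2();
translate([283, 0, 0]) bench();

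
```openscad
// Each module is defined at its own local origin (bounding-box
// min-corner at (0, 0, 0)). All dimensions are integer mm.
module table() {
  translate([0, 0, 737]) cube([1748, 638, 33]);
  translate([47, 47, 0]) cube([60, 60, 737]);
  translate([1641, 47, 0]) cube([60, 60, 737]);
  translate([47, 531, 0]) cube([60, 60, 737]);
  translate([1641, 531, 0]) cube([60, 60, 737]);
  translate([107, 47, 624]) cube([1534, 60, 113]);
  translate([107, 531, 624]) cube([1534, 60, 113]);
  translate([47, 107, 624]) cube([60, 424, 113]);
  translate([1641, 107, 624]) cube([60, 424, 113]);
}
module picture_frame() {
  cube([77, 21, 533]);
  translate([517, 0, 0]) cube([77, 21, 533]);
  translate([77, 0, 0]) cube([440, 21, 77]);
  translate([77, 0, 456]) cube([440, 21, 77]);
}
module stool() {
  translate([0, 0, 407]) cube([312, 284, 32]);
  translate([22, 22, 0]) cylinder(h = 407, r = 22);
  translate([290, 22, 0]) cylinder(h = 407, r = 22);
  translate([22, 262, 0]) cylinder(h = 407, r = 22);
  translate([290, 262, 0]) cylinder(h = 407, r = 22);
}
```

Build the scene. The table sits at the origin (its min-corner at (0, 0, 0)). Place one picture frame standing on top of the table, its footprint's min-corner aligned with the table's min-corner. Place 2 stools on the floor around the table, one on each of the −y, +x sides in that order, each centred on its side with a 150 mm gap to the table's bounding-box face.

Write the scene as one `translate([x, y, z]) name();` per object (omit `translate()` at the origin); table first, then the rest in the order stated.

table();
translate([0, 0, 770]) picture_frame();
translate([718, -434, 0]) stool();
translate([1898, 177, 0]) stool();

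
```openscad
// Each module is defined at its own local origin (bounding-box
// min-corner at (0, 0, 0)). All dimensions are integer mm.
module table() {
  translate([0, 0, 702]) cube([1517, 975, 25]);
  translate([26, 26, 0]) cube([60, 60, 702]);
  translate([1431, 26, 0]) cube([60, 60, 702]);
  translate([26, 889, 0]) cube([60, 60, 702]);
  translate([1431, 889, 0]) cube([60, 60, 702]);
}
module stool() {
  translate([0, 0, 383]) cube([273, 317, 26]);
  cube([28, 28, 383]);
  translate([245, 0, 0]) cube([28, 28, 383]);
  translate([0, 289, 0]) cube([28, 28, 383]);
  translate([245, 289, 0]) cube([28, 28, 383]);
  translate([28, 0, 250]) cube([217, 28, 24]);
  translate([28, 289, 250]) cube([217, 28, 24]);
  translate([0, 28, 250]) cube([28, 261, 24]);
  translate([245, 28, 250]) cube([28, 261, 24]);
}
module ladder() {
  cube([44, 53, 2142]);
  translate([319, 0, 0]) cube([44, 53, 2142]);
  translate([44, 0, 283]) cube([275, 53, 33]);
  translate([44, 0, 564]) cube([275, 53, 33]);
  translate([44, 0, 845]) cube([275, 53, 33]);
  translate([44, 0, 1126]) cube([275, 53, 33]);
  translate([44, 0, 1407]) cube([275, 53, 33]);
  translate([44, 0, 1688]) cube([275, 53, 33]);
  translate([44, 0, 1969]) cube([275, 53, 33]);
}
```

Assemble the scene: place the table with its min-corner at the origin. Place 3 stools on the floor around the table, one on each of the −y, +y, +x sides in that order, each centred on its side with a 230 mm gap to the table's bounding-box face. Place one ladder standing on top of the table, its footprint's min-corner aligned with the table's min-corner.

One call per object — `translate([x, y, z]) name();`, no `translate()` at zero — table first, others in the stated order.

table();
translate([622, -547, 0]) stool();
translate([622, 1205, 0]) stool();
translate([1747, 329, 0]) stool();
translate([0, 0, 727]) ladder();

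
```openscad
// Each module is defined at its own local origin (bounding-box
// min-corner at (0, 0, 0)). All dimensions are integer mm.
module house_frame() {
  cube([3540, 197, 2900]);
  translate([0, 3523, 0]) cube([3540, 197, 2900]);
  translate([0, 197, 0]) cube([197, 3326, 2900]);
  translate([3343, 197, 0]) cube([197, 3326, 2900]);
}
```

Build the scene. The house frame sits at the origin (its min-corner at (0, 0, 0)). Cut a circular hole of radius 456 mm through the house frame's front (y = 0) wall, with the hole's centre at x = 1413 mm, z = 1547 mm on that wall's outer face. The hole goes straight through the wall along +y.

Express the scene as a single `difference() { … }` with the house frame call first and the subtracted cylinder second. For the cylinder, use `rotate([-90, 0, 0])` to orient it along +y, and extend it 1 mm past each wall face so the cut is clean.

difference() {
  house_frame();
  translate([1413, -1, 1547]) rotate([-90, 0, 0]) cylinder(h = 199, r = 456);
}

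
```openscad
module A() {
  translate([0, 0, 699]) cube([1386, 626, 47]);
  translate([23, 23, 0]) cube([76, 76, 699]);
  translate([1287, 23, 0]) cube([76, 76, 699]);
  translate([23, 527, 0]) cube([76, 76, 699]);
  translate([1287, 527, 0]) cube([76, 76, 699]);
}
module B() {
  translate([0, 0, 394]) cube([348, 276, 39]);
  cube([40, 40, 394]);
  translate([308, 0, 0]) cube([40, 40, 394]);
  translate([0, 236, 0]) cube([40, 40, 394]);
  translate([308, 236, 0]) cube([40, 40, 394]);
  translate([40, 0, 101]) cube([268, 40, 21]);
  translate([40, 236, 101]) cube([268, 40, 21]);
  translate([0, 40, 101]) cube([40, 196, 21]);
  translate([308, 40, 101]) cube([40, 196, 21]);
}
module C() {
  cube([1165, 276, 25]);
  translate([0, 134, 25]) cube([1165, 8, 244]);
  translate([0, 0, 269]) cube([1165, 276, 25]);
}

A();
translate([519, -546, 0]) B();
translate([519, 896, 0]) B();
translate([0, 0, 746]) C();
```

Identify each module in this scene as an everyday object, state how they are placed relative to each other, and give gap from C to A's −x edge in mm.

The I-beam's min-x is at 0; the table's min-x is 0; gap = 0 mm.

A is a table. B is a stool. C is an I-beam. Two stools sit around the table at the −y, +y sides. The I-beam is on top of the table. The gap from the I-beam to the table's −x edge is 0 mm.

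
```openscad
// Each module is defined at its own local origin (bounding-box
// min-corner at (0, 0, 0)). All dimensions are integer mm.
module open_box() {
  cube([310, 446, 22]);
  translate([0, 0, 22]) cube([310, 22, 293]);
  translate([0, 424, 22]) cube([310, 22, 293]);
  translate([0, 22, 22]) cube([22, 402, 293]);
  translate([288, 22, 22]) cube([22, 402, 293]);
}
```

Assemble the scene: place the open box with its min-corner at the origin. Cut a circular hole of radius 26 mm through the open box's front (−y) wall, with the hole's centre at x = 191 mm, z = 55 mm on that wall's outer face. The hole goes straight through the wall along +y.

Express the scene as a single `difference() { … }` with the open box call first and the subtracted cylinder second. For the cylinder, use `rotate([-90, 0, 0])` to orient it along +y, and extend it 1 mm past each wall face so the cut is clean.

difference() {
  open_box();
  translate([191, -1, 55]) rotate([-90, 0, 0]) cylinder(h = 24, r = 26);
}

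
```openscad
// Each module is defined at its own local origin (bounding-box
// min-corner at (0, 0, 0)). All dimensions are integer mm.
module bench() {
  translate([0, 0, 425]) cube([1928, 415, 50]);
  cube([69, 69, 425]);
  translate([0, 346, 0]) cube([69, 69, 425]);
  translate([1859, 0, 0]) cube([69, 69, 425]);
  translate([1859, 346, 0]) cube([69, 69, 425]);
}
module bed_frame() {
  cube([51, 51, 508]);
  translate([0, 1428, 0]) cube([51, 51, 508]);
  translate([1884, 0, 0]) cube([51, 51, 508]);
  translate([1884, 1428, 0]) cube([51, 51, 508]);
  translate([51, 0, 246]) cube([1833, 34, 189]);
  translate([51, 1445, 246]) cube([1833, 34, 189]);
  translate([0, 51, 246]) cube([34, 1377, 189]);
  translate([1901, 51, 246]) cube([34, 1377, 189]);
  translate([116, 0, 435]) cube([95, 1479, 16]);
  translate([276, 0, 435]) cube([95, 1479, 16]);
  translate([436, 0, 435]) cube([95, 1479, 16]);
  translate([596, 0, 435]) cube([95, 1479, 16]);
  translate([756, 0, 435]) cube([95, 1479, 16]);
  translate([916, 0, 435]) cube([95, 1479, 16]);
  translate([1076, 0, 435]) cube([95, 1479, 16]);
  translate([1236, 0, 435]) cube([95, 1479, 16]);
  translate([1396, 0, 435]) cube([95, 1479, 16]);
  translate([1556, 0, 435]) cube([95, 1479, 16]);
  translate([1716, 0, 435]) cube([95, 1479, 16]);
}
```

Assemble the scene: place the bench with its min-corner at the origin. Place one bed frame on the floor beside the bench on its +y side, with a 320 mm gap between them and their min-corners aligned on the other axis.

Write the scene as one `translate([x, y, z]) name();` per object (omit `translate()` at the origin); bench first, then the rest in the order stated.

bench();
translate([0, 735, 0]) bed_frame();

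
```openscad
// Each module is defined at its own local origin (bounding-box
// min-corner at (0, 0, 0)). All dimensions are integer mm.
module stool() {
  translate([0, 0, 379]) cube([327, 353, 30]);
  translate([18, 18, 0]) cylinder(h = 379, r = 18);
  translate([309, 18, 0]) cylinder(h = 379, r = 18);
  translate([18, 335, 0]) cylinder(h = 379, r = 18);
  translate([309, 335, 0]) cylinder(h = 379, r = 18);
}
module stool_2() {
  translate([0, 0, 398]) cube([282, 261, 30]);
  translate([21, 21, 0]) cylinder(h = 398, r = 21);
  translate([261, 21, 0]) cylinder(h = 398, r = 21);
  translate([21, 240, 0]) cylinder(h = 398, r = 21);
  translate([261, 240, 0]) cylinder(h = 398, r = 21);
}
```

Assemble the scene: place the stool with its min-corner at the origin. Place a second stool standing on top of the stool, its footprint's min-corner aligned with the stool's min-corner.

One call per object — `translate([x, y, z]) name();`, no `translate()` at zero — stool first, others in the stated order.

stool();
translate([0, 0, 409]) stool_2();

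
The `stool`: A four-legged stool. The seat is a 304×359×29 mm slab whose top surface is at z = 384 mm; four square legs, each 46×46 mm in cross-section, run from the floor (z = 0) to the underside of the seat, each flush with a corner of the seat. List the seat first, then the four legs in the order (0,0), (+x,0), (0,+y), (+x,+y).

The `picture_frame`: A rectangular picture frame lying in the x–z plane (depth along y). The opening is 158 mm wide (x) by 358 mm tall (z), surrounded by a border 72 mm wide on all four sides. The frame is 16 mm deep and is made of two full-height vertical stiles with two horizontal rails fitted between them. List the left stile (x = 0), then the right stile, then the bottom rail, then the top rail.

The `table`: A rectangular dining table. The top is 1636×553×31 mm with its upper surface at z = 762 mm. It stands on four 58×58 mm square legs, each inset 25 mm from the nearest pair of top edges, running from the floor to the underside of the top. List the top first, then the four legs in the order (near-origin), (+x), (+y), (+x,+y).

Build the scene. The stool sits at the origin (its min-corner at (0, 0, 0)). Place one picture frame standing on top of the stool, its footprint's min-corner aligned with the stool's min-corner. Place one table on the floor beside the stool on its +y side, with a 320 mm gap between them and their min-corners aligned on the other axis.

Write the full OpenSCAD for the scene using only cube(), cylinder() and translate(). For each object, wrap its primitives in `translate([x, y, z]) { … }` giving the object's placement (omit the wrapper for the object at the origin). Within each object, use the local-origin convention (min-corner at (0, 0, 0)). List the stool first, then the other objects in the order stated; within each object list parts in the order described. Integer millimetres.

translate([0, 0, 355]) cube([304, 359, 29]);
cube([46, 46, 355]);
translate([258, 0, 0]) cube([46, 46, 355]);
translate([0, 313, 0]) cube([46, 46, 355]);
translate([258, 313, 0]) cube([46, 46, 355]);
translate([0, 0, 384]) {
  cube([72, 16, 502]);
  translate([230, 0, 0]) cube([72, 16, 502]);
  translate([72, 0, 0]) cube([158, 16, 72]);
  translate([72, 0, 430]) cube([158, 16, 72]);
}
translate([0, 679, 0]) {
  translate([0, 0, 731]) cube([1636, 553, 31]);
  translate([25, 25, 0]) cube([58, 58, 731]);
  translate([1553, 25, 0]) cube([58, 58, 731]);
  translate([25, 470, 0]) cube([58, 58, 731]);
  translate([1553, 470, 0]) cube([58, 58, 731]);
}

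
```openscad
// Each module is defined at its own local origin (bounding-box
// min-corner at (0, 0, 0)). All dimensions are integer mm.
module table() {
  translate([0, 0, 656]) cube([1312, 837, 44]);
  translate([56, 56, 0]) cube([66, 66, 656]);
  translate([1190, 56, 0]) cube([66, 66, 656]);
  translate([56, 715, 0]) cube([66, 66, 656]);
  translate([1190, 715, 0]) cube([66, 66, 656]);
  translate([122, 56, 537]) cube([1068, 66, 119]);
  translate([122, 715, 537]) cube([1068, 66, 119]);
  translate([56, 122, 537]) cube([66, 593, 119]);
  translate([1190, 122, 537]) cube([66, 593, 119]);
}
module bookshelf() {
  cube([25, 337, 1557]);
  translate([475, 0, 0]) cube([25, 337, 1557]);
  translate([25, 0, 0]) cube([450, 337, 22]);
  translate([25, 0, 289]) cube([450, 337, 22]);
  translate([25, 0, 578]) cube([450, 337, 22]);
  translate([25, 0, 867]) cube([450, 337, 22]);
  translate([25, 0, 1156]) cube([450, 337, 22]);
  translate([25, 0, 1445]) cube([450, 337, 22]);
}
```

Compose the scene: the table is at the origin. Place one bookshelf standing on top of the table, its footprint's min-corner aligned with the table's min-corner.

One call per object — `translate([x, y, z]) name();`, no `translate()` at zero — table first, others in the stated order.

table();
translate([0, 0, 700]) bookshelf();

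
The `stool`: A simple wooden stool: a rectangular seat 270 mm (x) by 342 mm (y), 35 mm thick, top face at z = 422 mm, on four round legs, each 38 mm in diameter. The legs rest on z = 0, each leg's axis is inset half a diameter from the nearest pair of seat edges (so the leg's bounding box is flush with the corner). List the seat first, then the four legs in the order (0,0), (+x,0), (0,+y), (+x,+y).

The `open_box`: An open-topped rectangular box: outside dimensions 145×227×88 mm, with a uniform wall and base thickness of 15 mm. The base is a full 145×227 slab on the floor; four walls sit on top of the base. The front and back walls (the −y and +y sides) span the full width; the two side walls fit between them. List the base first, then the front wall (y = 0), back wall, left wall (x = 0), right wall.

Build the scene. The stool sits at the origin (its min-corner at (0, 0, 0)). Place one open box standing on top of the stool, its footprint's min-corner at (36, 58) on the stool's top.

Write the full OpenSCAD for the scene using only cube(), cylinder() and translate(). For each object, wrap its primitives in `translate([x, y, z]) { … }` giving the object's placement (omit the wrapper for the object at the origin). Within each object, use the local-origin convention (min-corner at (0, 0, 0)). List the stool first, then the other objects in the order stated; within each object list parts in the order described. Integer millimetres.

translate([0, 0, 387]) cube([270, 342, 35]);
translate([19, 19, 0]) cylinder(h = 387, r = 19);
translate([251, 19, 0]) cylinder(h = 387, r = 19);
translate([19, 323, 0]) cylinder(h = 387, r = 19);
translate([251, 323, 0]) cylinder(h = 387, r = 19);
translate([36, 58, 422]) {
  cube([145, 227, 15]);
  translate([0, 0, 15]) cube([145, 15, 73]);
  translate([0, 212, 15]) cube([145, 15, 73]);
  translate([0, 15, 15]) cube([15, 197, 73]);
  translate([130, 15, 15]) cube([15, 197, 73]);
}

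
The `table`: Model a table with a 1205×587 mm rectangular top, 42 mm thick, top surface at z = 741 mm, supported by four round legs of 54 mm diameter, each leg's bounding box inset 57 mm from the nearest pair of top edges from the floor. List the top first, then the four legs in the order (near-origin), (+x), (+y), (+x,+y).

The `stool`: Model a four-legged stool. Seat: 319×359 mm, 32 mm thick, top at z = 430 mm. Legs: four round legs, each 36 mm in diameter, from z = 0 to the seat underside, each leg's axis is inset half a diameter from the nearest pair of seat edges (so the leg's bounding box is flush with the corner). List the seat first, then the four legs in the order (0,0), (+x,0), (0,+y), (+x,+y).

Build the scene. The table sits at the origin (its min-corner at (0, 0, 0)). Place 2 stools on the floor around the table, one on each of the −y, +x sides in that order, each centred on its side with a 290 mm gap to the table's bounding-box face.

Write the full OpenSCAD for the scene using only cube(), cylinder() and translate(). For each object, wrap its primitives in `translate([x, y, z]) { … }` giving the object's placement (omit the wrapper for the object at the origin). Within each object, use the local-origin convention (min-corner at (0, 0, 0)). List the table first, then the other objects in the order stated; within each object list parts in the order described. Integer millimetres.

translate([0, 0, 699]) cube([1205, 587, 42]);
translate([84, 84, 0]) cylinder(h = 699, r = 27);
translate([1121, 84, 0]) cylinder(h = 699, r = 27);
translate([84, 503, 0]) cylinder(h = 699, r = 27);
translate([1121, 503, 0]) cylinder(h = 699, r = 27);
translate([443, -649, 0]) {
  translate([0, 0, 398]) cube([319, 359, 32]);
  translate([18, 18, 0]) cylinder(h = 398, r = 18);
  translate([301, 18, 0]) cylinder(h = 398, r = 18);
  translate([18, 341, 0]) cylinder(h = 398, r = 18);
  translate([301, 341, 0]) cylinder(h = 398, r = 18);
}
translate([1495, 114, 0]) {
  translate([0, 0, 398]) cube([319, 359, 32]);
  translate([18, 18, 0]) cylinder(h = 398, r = 18);
  translate([301, 18, 0]) cylinder(h = 398, r = 18);
  translate([18, 341, 0]) cylinder(h = 398, r = 18);
  translate([301, 341, 0]) cylinder(h = 398, r = 18);
}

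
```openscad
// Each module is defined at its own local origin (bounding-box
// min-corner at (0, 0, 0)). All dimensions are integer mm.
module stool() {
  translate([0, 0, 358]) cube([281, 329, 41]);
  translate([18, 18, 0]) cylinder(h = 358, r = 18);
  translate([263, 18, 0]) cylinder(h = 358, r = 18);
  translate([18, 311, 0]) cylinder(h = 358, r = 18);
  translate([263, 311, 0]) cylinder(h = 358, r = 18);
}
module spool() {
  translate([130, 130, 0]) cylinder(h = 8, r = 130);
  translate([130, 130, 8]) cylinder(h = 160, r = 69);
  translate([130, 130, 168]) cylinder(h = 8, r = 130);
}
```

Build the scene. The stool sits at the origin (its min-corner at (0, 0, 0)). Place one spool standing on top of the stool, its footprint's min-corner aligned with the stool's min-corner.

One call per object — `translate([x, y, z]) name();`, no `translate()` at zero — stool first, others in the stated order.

stool();
translate([0, 0, 399]) spool();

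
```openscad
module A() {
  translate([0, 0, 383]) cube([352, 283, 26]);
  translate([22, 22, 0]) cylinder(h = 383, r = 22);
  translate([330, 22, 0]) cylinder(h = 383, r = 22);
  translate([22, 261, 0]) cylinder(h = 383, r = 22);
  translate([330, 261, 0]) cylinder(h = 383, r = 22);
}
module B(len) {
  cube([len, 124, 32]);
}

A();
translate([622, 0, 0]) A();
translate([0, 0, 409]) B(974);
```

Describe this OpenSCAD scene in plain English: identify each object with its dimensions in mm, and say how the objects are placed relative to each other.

A is a four-legged stool. The seat is 352×283 mm, 26 mm thick, top at z = 409 mm. It stands on four round legs, each 44 mm in diameter, from z = 0 to the seat underside, each leg's axis is inset half a diameter from the nearest pair of seat edges (so the leg's bounding box is flush with the corner).

B is a rectangular beam 974 mm long (x), 124 mm deep (y), 32 mm thick (z).

The beam spans the tops of two stools placed 270 mm apart, resting at z = 409 mm.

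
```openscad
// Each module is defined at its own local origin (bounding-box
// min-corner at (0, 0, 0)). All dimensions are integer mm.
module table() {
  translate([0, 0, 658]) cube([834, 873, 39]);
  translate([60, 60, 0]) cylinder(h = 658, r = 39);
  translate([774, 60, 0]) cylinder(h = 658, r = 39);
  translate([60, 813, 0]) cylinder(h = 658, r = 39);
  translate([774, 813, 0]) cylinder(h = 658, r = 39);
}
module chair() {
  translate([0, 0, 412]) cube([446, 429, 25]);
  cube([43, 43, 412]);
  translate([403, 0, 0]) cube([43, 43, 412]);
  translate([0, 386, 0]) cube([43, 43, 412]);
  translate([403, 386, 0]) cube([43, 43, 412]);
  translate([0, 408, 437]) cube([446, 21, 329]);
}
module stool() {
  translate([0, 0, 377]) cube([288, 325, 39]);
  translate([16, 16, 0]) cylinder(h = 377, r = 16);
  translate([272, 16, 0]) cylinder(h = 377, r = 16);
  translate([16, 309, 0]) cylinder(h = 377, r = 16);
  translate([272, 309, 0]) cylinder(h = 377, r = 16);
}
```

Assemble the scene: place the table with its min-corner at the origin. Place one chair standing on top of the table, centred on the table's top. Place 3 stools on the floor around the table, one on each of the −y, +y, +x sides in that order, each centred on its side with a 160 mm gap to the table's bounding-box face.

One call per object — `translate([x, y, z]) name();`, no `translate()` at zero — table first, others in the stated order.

table();
translate([194, 222, 697]) chair();
translate([273, -485, 0]) stool();
translate([273, 1033, 0]) stool();
translate([994, 274, 0]) stool();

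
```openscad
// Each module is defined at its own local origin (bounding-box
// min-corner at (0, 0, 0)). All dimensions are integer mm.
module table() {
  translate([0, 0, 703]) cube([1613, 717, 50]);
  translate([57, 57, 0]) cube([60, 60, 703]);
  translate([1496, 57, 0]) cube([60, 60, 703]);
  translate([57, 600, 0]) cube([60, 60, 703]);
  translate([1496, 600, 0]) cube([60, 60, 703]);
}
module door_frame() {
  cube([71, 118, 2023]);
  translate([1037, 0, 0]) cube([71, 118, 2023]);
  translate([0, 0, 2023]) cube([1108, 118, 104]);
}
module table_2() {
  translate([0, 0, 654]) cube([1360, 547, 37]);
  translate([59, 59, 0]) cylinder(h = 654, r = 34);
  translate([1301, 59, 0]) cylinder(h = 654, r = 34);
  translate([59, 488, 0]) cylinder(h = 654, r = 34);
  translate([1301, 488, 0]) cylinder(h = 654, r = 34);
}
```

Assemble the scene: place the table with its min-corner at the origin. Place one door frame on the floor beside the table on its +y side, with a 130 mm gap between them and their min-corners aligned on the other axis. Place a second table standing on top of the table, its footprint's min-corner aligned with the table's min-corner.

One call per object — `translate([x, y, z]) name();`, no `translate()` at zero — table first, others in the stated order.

table();
translate([0, 847, 0]) door_frame();
translate([0, 0, 753]) table_2();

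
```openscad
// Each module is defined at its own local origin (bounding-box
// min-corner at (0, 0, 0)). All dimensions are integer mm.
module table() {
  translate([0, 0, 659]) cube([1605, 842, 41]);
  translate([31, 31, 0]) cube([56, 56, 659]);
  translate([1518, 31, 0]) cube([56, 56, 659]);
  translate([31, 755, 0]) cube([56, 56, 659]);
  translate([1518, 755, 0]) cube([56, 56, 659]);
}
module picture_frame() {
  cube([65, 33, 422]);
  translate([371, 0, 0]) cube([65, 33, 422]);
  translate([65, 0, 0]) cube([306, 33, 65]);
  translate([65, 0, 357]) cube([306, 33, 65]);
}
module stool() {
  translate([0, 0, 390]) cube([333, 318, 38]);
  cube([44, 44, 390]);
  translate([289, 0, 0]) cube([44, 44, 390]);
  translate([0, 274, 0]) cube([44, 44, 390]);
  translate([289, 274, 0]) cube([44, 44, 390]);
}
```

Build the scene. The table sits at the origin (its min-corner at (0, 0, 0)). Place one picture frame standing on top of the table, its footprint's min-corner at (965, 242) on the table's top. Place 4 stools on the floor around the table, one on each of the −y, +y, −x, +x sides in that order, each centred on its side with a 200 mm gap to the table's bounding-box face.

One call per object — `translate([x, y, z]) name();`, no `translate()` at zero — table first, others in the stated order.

table();
translate([965, 242, 700]) picture_frame();
translate([636, -518, 0]) stool();
translate([636, 1042, 0]) stool();
translate([-533, 262, 0]) stool();
translate([1805, 262, 0]) stool();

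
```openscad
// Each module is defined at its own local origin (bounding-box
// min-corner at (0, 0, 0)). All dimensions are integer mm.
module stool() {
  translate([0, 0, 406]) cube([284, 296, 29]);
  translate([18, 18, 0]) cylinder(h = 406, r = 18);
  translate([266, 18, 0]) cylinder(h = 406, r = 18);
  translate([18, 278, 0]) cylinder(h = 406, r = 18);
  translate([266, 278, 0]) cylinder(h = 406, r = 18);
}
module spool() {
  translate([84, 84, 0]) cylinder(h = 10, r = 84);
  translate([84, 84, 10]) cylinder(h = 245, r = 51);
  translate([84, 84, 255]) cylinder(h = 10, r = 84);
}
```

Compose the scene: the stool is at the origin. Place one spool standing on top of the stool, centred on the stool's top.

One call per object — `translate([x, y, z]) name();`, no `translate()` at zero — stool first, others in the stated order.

stool();
translate([58, 64, 435]) spool();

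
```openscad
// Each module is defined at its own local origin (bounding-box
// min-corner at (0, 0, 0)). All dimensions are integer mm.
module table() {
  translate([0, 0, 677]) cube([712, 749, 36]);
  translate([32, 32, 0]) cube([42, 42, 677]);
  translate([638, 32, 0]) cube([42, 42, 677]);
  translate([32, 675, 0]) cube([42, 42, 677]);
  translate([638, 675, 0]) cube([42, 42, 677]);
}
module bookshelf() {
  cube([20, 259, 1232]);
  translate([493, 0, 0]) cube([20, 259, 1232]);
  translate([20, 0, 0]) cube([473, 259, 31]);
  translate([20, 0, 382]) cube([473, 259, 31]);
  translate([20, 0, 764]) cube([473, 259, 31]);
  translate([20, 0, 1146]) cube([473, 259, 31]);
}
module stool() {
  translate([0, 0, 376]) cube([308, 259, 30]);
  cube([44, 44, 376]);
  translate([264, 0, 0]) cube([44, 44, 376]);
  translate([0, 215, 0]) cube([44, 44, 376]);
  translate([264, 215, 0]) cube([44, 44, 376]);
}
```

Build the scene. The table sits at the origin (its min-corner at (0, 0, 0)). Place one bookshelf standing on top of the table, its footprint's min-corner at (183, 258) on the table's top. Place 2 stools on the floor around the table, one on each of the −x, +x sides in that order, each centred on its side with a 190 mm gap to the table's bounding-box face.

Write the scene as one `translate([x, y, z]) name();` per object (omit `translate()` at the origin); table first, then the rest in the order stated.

table();
translate([183, 258, 713]) bookshelf();
translate([-498, 245, 0]) stool();
translate([902, 245, 0]) stool();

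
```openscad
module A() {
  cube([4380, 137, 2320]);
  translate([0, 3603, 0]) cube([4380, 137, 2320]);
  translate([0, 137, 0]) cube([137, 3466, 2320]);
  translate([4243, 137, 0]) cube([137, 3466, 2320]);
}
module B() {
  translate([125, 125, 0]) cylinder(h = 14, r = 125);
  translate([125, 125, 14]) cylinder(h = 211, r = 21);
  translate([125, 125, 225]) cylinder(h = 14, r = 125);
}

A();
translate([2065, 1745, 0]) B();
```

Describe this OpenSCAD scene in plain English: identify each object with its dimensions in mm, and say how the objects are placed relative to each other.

A is a box-shaped house frame (walls only): outside footprint 4380×3740 mm, wall height 2320 mm, wall thickness 137 mm. The two y-facing walls run the full x-width; the two x-facing walls fit between the inner faces of the y-facing walls.

B is a spool: two coaxial disc flanges of radius 125 mm and thickness 14 mm, joined by a core cylinder of radius 21 mm and height 211 mm. The lower flange rests on z = 0 and the three cylinders share a vertical axis.

The spool sits inside the house frame, centred.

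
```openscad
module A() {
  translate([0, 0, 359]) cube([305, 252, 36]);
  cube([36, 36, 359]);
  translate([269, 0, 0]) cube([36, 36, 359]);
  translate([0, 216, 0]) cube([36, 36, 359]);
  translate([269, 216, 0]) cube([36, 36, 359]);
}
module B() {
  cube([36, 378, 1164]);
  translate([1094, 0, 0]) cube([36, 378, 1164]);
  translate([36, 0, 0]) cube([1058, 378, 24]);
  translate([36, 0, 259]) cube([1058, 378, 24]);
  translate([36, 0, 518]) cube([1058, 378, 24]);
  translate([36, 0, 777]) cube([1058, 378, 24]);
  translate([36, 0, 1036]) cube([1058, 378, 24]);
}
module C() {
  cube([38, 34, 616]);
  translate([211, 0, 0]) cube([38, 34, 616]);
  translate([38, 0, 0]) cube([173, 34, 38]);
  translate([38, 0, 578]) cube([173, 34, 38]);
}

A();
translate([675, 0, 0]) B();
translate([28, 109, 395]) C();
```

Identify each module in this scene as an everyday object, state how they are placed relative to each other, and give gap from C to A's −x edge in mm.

The picture frame's min-x is at 28; the stool's min-x is 0; gap = 28 mm.

A is a stool. B is a bookshelf. C is a picture frame. The bookshelf is on the floor beside the stool on its +x side. The picture frame is on top of the stool, centred. The gap from the picture frame to the stool's −x edge is 28 mm.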